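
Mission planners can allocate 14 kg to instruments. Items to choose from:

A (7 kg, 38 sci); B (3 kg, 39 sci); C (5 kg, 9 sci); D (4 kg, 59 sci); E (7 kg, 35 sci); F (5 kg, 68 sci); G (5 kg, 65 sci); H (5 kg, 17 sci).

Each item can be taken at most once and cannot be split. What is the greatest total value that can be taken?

192 sci

This is a 0/1 knapsack; check combinations near the capacity.
- D+F+G: mass 4+5+5=14, value 59+68+65=192
- B+F+G: mass 3+5+5=13, value 39+68+65=172
- B+D+F: mass 3+4+5=12, value 39+59+68=166
- B+D+G: mass 3+4+5=12, value 39+59+65=163
- D+F+H: mass 4+5+5=14, value 59+68+17=144
Best: 192 sci.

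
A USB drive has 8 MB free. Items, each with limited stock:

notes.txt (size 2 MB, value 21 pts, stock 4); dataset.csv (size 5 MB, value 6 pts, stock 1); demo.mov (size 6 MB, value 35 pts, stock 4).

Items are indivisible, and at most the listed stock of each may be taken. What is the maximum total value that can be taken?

84 pts

Top feasible selections:
- 4×notes.txt: size 8, value 84
- 3×notes.txt: size 6, value 63
- 1×notes.txt + 1×demo.mov: size 8, value 56
- 2×notes.txt: size 4, value 42
Best: 84 pts.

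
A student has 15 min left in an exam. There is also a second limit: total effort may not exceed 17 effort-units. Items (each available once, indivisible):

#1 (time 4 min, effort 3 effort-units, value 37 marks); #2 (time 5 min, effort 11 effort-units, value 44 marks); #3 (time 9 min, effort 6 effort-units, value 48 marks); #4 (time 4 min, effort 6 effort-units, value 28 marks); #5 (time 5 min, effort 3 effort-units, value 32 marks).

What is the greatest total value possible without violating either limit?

Feasible sets respecting both limits:
- #1+#2+#5: time 14, effort 17, value 113
- #1+#4+#5: time 13, effort 12, value 97
- #2+#3: time 14, effort 17, value 92
- #1+#3: time 13, effort 9, value 85
Best: 113 marks.

113 marks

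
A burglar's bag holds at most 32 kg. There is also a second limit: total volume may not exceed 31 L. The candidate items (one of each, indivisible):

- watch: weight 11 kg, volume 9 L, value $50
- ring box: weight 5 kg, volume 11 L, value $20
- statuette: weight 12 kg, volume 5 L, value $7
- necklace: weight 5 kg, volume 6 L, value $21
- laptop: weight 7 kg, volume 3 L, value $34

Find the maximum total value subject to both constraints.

Feasible sets respecting both limits:
- watch+ring box+necklace+laptop: weight 28, volume 29, value 125
- watch+necklace+laptop: weight 23, volume 18, value 105
- watch+ring box+laptop: weight 23, volume 23, value 104
Best: $125.

$125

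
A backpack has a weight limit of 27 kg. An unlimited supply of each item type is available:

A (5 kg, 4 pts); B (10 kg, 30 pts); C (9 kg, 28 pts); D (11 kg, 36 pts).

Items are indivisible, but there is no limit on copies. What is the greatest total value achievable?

84 pts

Best value-per-unit is D at 36/11; filling with it alone gives 2×36 = 72.
Optimal mix: 3×C → weight 27, value 84.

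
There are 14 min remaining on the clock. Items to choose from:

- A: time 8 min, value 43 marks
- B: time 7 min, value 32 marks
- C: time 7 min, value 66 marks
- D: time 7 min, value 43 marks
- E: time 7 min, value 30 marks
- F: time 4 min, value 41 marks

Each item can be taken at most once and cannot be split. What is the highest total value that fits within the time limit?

Check high-value combinations within 14 min:
- C+D: time 7+7=14, value 66+43=109
- C+F: time 7+4=11, value 66+41=107
- B+C: time 7+7=14, value 32+66=98
- C+E: time 7+7=14, value 66+30=96
Best: 109 marks.

109 marks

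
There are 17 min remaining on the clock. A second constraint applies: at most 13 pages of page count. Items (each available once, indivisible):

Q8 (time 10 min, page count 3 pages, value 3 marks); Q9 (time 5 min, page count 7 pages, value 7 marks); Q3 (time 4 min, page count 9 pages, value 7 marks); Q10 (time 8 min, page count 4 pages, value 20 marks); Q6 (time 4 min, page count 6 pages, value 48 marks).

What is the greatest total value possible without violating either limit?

68 marks

Feasible sets respecting both limits:
- Q10+Q6: time 12, page count 10, value 68
- Q9+Q6: time 9, page count 13, value 55
- Q8+Q6: time 14, page count 9, value 51
- Q6: time 4, page count 6, value 48
Best: 68 marks.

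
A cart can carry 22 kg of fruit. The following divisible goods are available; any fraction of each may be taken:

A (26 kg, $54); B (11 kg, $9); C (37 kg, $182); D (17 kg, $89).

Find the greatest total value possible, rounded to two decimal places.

Take in order of value per unit:
- D (89/17 per unit): all 17 → value 89, running total 89.00
- C (182/37 per unit): 5 of 37 → value 5×182/37 = 24.5946, running total 113.59
Total 113.59.

113.59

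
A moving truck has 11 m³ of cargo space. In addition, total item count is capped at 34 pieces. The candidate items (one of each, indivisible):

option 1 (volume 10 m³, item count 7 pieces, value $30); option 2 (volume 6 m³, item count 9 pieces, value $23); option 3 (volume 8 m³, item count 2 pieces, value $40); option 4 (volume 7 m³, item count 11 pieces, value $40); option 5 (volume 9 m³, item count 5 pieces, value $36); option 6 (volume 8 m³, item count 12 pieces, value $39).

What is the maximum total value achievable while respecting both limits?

$40

Feasible sets respecting both limits:
- option 3: volume 8, item count 2, value 40
- option 4: volume 7, item count 11, value 40
- option 6: volume 8, item count 12, value 39
Best: $40.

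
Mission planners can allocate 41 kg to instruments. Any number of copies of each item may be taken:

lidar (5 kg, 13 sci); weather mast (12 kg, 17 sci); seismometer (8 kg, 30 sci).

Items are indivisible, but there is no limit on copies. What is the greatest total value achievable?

150 sci

Best value-per-unit is seismometer at 30/8, and filling with it alone uses mass 5×8=40. No mix of the others beats 5×30 = 150.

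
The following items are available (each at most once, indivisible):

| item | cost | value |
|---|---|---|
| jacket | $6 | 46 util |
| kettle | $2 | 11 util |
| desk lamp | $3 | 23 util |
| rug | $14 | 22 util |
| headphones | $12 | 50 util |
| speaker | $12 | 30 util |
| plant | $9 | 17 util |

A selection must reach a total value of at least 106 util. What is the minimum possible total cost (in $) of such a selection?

20

Subsets with value ≥ 106, sorted by total cost:
- jacket+kettle+headphones: cost 20, value 107
- jacket+desk lamp+headphones: cost 21, value 119
Minimum cost: 20 $.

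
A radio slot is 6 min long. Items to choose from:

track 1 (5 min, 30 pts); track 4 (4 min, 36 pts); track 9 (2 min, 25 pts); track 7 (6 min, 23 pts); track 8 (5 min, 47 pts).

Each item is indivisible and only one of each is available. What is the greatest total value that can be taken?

Check high-value combinations within 6 min:
- track 4+track 9: duration 4+2=6, value 36+25=61
- track 8: duration 5, value 47
- track 4: duration 4, value 36
- track 1: duration 5, value 30
Best: 61 pts.

61 pts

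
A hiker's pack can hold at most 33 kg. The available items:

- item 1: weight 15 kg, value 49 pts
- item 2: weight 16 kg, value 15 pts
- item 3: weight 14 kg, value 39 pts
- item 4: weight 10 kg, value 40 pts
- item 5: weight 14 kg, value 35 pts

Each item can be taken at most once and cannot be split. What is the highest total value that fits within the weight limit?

Check high-value combinations within 33 kg:
- item 1+item 4: weight 15+10=25, value 49+40=89
- item 1+item 3: weight 15+14=29, value 49+39=88
- item 1+item 5: weight 15+14=29, value 49+35=84
Best: 89 pts.

89 pts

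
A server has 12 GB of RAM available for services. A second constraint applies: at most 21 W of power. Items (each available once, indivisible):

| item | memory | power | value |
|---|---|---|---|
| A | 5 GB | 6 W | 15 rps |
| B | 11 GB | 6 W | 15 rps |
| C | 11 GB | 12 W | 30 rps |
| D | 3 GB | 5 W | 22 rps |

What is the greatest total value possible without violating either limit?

37 rps

Feasible sets respecting both limits:
- A+D: memory 8, power 11, value 37
- C: memory 11, power 12, value 30
- D: memory 3, power 5, value 22
- A: memory 5, power 6, value 15
Best: 37 rps.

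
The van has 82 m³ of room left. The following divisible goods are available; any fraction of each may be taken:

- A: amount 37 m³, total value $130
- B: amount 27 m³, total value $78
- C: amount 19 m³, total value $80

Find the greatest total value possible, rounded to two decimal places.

285.11

Take in order of value per unit:
- C (80/19 per unit): all 19 → value 80, running total 80.00
- A (130/37 per unit): all 37 → value 130, running total 210.00
- B (78/27 per unit): 26 of 27 → value 26×78/27 = 75.1111, running total 285.11
Total 285.11.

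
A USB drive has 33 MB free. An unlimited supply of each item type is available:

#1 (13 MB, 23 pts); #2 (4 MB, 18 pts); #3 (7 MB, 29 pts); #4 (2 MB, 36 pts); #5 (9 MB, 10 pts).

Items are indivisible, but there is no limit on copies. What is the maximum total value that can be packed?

576 pts

Best value-per-unit is #4 at 36/2, and filling with it alone uses size 16×2=32. No mix of the others beats 16×36 = 576.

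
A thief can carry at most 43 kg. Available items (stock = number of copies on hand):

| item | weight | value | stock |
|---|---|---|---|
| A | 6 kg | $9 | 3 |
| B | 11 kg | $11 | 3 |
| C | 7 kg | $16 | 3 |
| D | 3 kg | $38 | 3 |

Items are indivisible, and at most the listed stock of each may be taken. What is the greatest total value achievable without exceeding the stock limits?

$180

Best selections within weight 43 and stock limits:
- 2×A + 3×C + 3×D: weight 42, value 180
- 1×B + 3×C + 3×D: weight 41, value 173
- 3×A + 2×C + 3×D: weight 41, value 173
Best: $180.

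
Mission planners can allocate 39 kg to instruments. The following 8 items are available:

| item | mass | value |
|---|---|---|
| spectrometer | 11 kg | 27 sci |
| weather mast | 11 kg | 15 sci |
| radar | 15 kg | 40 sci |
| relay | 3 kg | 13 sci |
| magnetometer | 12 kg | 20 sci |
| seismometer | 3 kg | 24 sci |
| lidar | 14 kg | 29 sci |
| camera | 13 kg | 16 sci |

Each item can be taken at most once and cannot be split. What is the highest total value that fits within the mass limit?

This is a 0/1 knapsack; check combinations near the capacity.
- radar+relay+seismometer+lidar: mass 15+3+3+14=35, value 40+13+24+29=106
- spectrometer+radar+relay+seismometer: mass 11+15+3+3=32, value 27+40+13+24=104
- radar+relay+magnetometer+seismometer: mass 15+3+12+3=33, value 40+13+20+24=97
- spectrometer+weather mast+seismometer+lidar: mass 11+11+3+14=39, value 27+15+24+29=95
Best: 106 sci.

106 sci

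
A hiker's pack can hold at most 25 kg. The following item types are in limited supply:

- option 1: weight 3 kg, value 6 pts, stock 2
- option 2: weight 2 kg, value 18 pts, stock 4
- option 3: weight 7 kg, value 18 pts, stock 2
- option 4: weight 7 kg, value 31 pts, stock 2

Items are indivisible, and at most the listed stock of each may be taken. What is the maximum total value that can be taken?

140 pts

Best selections within weight 25 and stock limits:
- 1×option 1 + 4×option 2 + 2×option 4: weight 25, value 140
- 4×option 2 + 2×option 4: weight 22, value 134
- 1×option 1 + 4×option 2 + 1×option 3 + 1×option 4: weight 25, value 127
Best: 140 pts.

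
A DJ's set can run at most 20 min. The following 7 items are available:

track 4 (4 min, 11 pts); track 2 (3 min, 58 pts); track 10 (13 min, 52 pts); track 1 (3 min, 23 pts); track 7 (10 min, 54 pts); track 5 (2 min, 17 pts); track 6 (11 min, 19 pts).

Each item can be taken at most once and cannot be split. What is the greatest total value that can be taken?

152 pts

Check high-value combinations within 20 min:
- track 2+track 1+track 7+track 5: duration 3+3+10+2=18, value 58+23+54+17=152
- track 4+track 2+track 1+track 7: duration 4+3+3+10=20, value 11+58+23+54=146
- track 4+track 2+track 7+track 5: duration 4+3+10+2=19, value 11+58+54+17=140
- track 2+track 1+track 7: duration 3+3+10=16, value 58+23+54=135
- track 2+track 10+track 1: duration 3+13+3=19, value 58+52+23=133
Best: 152 pts.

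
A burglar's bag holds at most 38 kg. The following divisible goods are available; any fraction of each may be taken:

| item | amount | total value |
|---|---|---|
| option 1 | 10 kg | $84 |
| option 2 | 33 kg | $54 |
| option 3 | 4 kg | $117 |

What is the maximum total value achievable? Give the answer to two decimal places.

Take in order of value per unit:
- option 3 (117/4 per unit): all 4 → value 117, running total 117.00
- option 1 (84/10 per unit): all 10 → value 84, running total 201.00
- option 2 (54/33 per unit): 24 of 33 → value 24×54/33 = 39.2727, running total 240.27
Total 240.27.

240.27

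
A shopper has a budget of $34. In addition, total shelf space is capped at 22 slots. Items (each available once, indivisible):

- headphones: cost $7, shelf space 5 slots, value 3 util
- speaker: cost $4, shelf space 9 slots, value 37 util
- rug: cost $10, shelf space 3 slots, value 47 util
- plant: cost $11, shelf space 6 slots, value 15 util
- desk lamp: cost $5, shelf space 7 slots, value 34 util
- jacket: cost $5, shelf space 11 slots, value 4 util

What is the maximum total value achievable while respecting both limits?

118 util

Feasible sets respecting both limits:
- speaker+rug+desk lamp: cost 19, shelf space 19, value 118
- speaker+rug+plant: cost 25, shelf space 18, value 99
- headphones+rug+plant+desk lamp: cost 33, shelf space 21, value 99
- rug+plant+desk lamp: cost 26, shelf space 16, value 96
Best: 118 util.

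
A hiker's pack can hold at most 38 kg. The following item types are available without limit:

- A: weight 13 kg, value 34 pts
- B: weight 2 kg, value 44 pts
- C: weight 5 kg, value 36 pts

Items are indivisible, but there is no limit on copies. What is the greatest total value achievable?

Best value-per-unit is B at 44/2, and filling with it alone uses weight 19×2=38. No mix of the others beats 19×44 = 836.

836 pts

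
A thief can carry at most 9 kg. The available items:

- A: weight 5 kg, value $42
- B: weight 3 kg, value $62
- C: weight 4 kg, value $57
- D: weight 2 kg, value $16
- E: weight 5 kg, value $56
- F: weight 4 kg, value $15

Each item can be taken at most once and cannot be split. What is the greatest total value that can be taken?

Check high-value combinations within 9 kg:
- B+C+D: weight 3+4+2=9, value 62+57+16=135
- B+C: weight 3+4=7, value 62+57=119
- B+E: weight 3+5=8, value 62+56=118
- C+E: weight 4+5=9, value 57+56=113
Best: $135.

$135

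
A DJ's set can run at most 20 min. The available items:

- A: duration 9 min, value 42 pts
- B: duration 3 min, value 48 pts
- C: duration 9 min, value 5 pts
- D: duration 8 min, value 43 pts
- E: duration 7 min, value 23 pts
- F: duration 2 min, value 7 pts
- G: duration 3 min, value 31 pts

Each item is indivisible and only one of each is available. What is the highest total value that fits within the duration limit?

133 pts

This is a 0/1 knapsack; check combinations near the capacity.
- A+B+D: duration 9+3+8=20, value 42+48+43=133
- B+D+F+G: duration 3+8+2+3=16, value 48+43+7+31=129
- A+B+F+G: duration 9+3+2+3=17, value 42+48+7+31=128
- B+D+G: duration 3+8+3=14, value 48+43+31=122
Best: 133 pts.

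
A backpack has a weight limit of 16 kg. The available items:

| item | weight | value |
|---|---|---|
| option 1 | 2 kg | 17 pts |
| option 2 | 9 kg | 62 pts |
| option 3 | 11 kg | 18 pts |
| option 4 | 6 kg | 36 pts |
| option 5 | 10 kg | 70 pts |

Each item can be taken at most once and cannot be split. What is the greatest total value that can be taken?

This is a 0/1 knapsack; check combinations near the capacity.
- option 4+option 5: weight 6+10=16, value 36+70=106
- option 2+option 4: weight 9+6=15, value 62+36=98
- option 1+option 5: weight 2+10=12, value 17+70=87
- option 1+option 2: weight 2+9=11, value 17+62=79
- option 5: weight 10, value 70
Best: 106 pts.

106 pts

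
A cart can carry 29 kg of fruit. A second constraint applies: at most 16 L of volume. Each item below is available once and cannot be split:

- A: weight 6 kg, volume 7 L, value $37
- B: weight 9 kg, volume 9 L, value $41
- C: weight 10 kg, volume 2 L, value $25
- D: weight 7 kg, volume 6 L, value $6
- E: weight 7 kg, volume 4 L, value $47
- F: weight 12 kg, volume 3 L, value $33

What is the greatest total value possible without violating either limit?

$121

Feasible sets respecting both limits:
- B+E+F: weight 28, volume 16, value 121
- A+E+F: weight 25, volume 14, value 117
- B+C+E: weight 26, volume 15, value 113
- A+C+E: weight 23, volume 13, value 109
Best: $121.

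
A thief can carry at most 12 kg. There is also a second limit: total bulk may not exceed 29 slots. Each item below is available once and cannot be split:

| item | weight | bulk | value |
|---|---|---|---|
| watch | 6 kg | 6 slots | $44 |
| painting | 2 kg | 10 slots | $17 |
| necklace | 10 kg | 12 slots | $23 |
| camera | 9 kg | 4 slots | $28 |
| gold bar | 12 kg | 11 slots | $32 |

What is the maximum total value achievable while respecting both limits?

Feasible sets respecting both limits:
- watch+painting: weight 8, bulk 16, value 61
- painting+camera: weight 11, bulk 14, value 45
- watch: weight 6, bulk 6, value 44
Best: $61.

$61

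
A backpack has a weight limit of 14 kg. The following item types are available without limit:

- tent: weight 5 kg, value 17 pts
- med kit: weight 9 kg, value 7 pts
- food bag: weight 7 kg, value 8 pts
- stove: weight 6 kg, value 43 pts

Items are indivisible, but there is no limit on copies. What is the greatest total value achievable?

Best value-per-unit is stove at 43/6, and filling with it alone uses weight 2×6=12. No mix of the others beats 2×43 = 86.

86 pts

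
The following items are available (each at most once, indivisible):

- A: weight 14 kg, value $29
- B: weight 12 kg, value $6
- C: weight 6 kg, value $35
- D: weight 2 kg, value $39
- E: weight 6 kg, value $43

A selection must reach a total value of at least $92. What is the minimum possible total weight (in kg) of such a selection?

14

Subsets with value ≥ 92, sorted by total weight:
- C+D+E: weight 14, value 117
- A+D+E: weight 22, value 111
- A+C+D: weight 22, value 103
- B+C+D+E: weight 26, value 123
Minimum weight: 14 kg.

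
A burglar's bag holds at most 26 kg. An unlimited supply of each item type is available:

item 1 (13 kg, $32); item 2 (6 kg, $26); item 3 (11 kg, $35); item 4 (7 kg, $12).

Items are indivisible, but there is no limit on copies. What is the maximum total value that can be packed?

$104

Best value-per-unit is item 2 at 26/6, and filling with it alone uses weight 4×6=24. No mix of the others beats 4×26 = 104.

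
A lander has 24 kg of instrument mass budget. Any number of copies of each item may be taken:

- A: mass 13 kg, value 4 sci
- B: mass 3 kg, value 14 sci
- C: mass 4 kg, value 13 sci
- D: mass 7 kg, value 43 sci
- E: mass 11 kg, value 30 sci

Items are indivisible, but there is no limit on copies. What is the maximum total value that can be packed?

Best value-per-unit is D at 43/7; filling with it alone gives 3×43 = 129.
Optimal mix: 1×B + 3×D → mass 24, value 143.

143 sci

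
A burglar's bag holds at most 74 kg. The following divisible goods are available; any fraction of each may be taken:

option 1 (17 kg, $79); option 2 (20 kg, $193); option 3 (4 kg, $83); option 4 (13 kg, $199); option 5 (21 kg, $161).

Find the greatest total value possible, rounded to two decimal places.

Take in order of value per unit:
- option 3 (83/4 per unit): all 4 → value 83, running total 83.00
- option 4 (199/13 per unit): all 13 → value 199, running total 282.00
- option 2 (193/20 per unit): all 20 → value 193, running total 475.00
- option 5 (161/21 per unit): all 21 → value 161, running total 636.00
- option 1 (79/17 per unit): 16 of 17 → value 16×79/17 = 74.3529, running total 710.35
Total 710.35.

710.35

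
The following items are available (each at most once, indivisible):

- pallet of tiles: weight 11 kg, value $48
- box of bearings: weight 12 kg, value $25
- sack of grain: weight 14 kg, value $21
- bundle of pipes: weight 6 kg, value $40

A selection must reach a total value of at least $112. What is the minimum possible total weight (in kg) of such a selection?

Subsets with value ≥ 112, sorted by total weight:
- pallet of tiles+box of bearings+bundle of pipes: weight 29, value 113
- pallet of tiles+box of bearings+sack of grain+bundle of pipes: weight 43, value 134
Minimum weight: 29 kg.

29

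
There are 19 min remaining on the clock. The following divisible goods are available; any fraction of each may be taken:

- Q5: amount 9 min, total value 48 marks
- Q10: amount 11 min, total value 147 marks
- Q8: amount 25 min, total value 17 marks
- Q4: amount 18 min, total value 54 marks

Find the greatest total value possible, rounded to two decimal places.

Take in order of value per unit:
- Q10 (147/11 per unit): all 11 → value 147, running total 147.00
- Q5 (48/9 per unit): 8 of 9 → value 8×48/9 = 42.6667, running total 189.67
Total 189.67.

189.67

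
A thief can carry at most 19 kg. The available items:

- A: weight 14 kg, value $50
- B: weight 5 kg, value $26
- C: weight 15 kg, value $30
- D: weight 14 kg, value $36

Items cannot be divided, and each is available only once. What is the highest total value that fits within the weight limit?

Check high-value combinations within 19 kg:
- A+B: weight 14+5=19, value 50+26=76
- B+D: weight 5+14=19, value 26+36=62
- A: weight 14, value 50
- D: weight 14, value 36
- C: weight 15, value 30
Best: $76.

$76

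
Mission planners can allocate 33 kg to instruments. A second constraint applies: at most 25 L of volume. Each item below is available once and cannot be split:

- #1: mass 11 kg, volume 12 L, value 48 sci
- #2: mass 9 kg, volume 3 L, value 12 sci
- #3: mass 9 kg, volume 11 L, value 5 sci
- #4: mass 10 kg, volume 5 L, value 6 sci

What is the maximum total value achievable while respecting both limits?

66 sci

Feasible sets respecting both limits:
- #1+#2+#4: mass 30, volume 20, value 66
- #1+#2: mass 20, volume 15, value 60
- #1+#4: mass 21, volume 17, value 54
- #1+#3: mass 20, volume 23, value 53
Best: 66 sci.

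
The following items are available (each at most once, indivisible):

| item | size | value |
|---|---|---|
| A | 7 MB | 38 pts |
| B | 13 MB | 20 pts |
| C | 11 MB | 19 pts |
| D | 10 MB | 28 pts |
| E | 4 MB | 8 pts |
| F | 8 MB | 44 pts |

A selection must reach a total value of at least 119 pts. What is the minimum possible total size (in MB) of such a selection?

36

Subsets with value ≥ 119, sorted by total size:
- A+C+D+F: size 36, value 129
- A+B+D+F: size 38, value 130
Minimum size: 36 MB.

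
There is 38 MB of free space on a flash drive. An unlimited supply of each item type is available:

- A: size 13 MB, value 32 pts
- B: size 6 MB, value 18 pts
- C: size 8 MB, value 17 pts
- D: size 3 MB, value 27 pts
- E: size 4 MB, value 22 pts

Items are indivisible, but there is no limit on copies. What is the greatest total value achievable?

Best value-per-unit is D at 27/3, and filling with it alone uses size 12×3=36. No mix of the others beats 12×27 = 324.

324 pts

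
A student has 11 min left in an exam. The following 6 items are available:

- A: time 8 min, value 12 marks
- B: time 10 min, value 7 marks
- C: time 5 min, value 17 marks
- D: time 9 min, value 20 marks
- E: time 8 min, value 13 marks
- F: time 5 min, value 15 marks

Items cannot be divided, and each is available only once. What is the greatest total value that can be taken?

Check high-value combinations within 11 min:
- C+F: time 5+5=10, value 17+15=32
- D: time 9, value 20
- C: time 5, value 17
- F: time 5, value 15
- E: time 8, value 13
Best: 32 marks.

32 marks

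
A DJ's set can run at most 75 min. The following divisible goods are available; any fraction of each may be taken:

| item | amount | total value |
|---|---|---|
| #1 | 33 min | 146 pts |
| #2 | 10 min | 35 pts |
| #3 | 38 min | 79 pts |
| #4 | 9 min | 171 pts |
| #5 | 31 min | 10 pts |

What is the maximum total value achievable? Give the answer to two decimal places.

Take in order of value per unit:
- #4 (171/9 per unit): all 9 → value 171, running total 171.00
- #1 (146/33 per unit): all 33 → value 146, running total 317.00
- #2 (35/10 per unit): all 10 → value 35, running total 352.00
- #3 (79/38 per unit): 23 of 38 → value 23×79/38 = 47.8158, running total 399.82
Total 399.82.

399.82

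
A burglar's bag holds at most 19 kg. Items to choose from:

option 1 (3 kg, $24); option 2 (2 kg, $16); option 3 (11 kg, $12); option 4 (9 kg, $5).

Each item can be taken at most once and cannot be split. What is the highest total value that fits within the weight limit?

$52

This is a 0/1 knapsack; check combinations near the capacity.
- option 1+option 2+option 3: weight 3+2+11=16, value 24+16+12=52
- option 1+option 2+option 4: weight 3+2+9=14, value 24+16+5=45
- option 1+option 2: weight 3+2=5, value 24+16=40
- option 1+option 3: weight 3+11=14, value 24+12=36
Best: $52.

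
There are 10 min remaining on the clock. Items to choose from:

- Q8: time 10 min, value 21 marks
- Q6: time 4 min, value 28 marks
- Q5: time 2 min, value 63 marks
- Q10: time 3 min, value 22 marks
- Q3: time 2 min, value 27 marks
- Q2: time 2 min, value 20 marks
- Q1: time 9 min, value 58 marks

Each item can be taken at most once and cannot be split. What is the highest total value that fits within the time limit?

This is a 0/1 knapsack; check combinations near the capacity.
- Q6+Q5+Q3+Q2: time 4+2+2+2=10, value 28+63+27+20=138
- Q5+Q10+Q3+Q2: time 2+3+2+2=9, value 63+22+27+20=132
- Q6+Q5+Q3: time 4+2+2=8, value 28+63+27=118
- Q6+Q5+Q10: time 4+2+3=9, value 28+63+22=113
- Q5+Q10+Q3: time 2+3+2=7, value 63+22+27=112
Best: 138 marks.

138 marks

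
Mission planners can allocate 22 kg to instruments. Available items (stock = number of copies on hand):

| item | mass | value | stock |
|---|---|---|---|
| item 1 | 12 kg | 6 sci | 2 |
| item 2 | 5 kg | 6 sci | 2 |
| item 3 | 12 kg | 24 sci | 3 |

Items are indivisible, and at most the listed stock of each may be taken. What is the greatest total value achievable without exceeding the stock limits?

36 sci

Best selections within mass 22 and stock limits:
- 2×item 2 + 1×item 3: mass 22, value 36
- 1×item 2 + 1×item 3: mass 17, value 30
- 1×item 3: mass 12, value 24
Best: 36 sci.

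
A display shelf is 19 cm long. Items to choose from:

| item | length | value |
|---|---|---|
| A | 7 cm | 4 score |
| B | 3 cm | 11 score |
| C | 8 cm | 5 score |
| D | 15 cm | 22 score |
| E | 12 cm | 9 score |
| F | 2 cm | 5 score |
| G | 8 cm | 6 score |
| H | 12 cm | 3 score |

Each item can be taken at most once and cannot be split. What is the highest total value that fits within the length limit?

33 score

This is a 0/1 knapsack; check combinations near the capacity.
- B+D: length 3+15=18, value 11+22=33
- D+F: length 15+2=17, value 22+5=27
- B+E+F: length 3+12+2=17, value 11+9+5=25
- B+F+G: length 3+2+8=13, value 11+5+6=22
Best: 33 score.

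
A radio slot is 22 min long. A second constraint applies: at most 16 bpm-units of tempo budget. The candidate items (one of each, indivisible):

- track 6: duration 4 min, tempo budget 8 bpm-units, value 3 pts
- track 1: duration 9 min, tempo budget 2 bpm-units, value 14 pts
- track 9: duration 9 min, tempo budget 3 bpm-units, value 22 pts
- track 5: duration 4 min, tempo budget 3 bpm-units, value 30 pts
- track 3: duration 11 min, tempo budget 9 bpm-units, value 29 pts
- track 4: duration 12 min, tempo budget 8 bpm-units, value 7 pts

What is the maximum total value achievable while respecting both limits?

Feasible sets respecting both limits:
- track 1+track 9+track 5: duration 22, tempo budget 8, value 66
- track 5+track 3: duration 15, tempo budget 12, value 59
- track 6+track 9+track 5: duration 17, tempo budget 14, value 55
Best: 66 pts.

66 pts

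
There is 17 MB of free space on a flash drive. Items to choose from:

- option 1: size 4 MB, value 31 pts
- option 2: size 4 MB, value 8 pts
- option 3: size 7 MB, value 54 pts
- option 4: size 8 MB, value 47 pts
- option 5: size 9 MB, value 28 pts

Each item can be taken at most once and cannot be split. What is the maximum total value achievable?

Check high-value combinations within 17 MB:
- option 3+option 4: size 7+8=15, value 54+47=101
- option 1+option 2+option 3: size 4+4+7=15, value 31+8+54=93
- option 1+option 2+option 4: size 4+4+8=16, value 31+8+47=86
Best: 101 pts.

101 pts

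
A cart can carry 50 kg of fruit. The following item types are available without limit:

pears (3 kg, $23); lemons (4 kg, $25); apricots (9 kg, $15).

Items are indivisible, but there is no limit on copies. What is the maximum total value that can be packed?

Best value-per-unit is pears at 23/3; filling with it alone gives 16×23 = 368.
Optimal mix: 14×pears + 2×lemons → weight 50, value 372.

$372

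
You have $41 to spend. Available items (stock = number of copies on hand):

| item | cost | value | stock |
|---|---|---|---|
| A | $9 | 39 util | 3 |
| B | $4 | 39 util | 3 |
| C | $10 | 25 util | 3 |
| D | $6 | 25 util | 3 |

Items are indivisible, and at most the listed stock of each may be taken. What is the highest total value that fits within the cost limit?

Top feasible selections:
- 3×A + 3×B: cost 39, value 234
- 1×A + 3×B + 3×D: cost 39, value 231
- 2×A + 3×B + 1×D: cost 36, value 220
- 2×A + 3×B + 1×C: cost 40, value 220
Best: 234 util.

234 util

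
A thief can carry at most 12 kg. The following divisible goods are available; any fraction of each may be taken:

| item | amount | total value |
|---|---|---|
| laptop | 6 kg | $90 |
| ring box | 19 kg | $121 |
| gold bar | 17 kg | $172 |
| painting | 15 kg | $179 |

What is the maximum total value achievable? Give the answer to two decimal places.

161.60

Take in order of value per unit:
- laptop (90/6 per unit): all 6 → value 90, running total 90.00
- painting (179/15 per unit): 6 of 15 → value 6×179/15 = 71.6000, running total 161.60
Total 161.60.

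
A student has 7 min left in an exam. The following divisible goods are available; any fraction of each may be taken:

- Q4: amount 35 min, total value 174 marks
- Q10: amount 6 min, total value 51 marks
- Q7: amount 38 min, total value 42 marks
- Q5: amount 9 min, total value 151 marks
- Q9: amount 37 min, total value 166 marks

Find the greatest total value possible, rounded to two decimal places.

Take in order of value per unit:
- Q5 (151/9 per unit): 7 of 9 → value 7×151/9 = 117.4444, running total 117.44
Total 117.44.

117.44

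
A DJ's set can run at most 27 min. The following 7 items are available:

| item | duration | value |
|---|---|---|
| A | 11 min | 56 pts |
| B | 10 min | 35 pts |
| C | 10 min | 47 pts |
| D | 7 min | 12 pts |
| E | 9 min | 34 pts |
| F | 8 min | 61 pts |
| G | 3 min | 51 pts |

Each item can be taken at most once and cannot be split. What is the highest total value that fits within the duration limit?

Check high-value combinations within 27 min:
- A+F+G: duration 11+8+3=22, value 56+61+51=168
- C+F+G: duration 10+8+3=21, value 47+61+51=159
- D+E+F+G: duration 7+9+8+3=27, value 12+34+61+51=158
Best: 168 pts.

168 pts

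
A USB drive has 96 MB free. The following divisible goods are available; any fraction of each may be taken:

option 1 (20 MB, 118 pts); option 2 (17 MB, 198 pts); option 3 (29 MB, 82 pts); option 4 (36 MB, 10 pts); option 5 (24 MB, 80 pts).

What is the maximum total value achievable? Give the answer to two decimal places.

Take in order of value per unit:
- option 2 (198/17 per unit): all 17 → value 198, running total 198.00
- option 1 (118/20 per unit): all 20 → value 118, running total 316.00
- option 5 (80/24 per unit): all 24 → value 80, running total 396.00
- option 3 (82/29 per unit): all 29 → value 82, running total 478.00
- option 4 (10/36 per unit): 6 of 36 → value 6×10/36 = 1.6667, running total 479.67
Total 479.67.

479.67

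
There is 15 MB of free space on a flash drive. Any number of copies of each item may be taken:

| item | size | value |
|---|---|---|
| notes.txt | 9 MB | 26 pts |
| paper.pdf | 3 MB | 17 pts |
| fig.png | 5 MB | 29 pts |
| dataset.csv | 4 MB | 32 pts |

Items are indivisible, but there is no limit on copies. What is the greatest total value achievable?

113 pts

Best value-per-unit is dataset.csv at 32/4; filling with it alone gives 3×32 = 96.
Optimal mix: 1×paper.pdf + 3×dataset.csv → size 15, value 113.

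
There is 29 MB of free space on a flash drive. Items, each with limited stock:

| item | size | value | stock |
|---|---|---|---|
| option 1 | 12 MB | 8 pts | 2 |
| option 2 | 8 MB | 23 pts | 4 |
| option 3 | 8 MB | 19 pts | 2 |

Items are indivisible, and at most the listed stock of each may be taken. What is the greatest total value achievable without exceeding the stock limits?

69 pts

Best selections within size 29 and stock limits:
- 3×option 2: size 24, value 69
- 2×option 2 + 1×option 3: size 24, value 65
- 1×option 2 + 2×option 3: size 24, value 61
Best: 69 pts.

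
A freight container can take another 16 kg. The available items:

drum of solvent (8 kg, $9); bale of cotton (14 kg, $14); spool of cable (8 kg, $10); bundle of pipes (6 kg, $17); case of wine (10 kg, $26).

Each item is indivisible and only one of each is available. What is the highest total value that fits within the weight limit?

Check high-value combinations within 16 kg:
- bundle of pipes+case of wine: weight 6+10=16, value 17+26=43
- spool of cable+bundle of pipes: weight 8+6=14, value 10+17=27
- case of wine: weight 10, value 26
- drum of solvent+bundle of pipes: weight 8+6=14, value 9+17=26
- drum of solvent+spool of cable: weight 8+8=16, value 9+10=19
Best: $43.

$43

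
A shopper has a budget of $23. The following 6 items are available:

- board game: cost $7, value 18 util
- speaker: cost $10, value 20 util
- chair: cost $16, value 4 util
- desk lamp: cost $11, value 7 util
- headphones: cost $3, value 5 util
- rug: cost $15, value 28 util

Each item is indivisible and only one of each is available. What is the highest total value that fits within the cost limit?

Check high-value combinations within $23:
- board game+rug: cost 7+15=22, value 18+28=46
- board game+speaker+headphones: cost 7+10+3=20, value 18+20+5=43
- board game+speaker: cost 7+10=17, value 18+20=38
- headphones+rug: cost 3+15=18, value 5+28=33
Best: 46 util.

46 util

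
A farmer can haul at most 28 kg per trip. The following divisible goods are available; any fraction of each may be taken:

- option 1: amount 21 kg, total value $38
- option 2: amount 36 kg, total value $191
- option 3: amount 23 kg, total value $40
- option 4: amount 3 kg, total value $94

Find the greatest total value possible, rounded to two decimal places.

Take in order of value per unit:
- option 4 (94/3 per unit): all 3 → value 94, running total 94.00
- option 2 (191/36 per unit): 25 of 36 → value 25×191/36 = 132.6389, running total 226.64
Total 226.64.

226.64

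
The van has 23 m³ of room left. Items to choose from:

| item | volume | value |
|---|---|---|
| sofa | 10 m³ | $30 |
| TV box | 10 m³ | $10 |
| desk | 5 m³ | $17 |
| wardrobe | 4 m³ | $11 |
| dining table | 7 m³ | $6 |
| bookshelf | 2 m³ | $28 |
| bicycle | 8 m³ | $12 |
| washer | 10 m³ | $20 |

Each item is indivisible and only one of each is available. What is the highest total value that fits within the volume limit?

Check high-value combinations within 23 m³:
- sofa+desk+wardrobe+bookshelf: volume 10+5+4+2=21, value 30+17+11+28=86
- sofa+bookshelf+washer: volume 10+2+10=22, value 30+28+20=78
- desk+wardrobe+bookshelf+washer: volume 5+4+2+10=21, value 17+11+28+20=76
- sofa+desk+bookshelf: volume 10+5+2=17, value 30+17+28=75
Best: $86.

$86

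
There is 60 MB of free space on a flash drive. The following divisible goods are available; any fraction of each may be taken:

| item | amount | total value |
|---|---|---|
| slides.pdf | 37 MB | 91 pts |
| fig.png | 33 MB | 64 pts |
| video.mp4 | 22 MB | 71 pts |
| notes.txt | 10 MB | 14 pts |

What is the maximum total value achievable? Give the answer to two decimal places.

Take in order of value per unit:
- video.mp4 (71/22 per unit): all 22 → value 71, running total 71.00
- slides.pdf (91/37 per unit): all 37 → value 91, running total 162.00
- fig.png (64/33 per unit): 1 of 33 → value 1×64/33 = 1.9394, running total 163.94
Total 163.94.

163.94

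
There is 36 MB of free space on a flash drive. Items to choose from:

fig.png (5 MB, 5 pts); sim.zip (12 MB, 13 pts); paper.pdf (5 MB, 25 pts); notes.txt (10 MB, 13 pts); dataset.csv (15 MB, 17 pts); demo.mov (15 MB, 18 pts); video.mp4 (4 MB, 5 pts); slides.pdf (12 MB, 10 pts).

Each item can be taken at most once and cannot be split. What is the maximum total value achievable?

Check high-value combinations within 36 MB:
- paper.pdf+notes.txt+demo.mov+video.mp4: size 5+10+15+4=34, value 25+13+18+5=61
- fig.png+paper.pdf+notes.txt+demo.mov: size 5+5+10+15=35, value 5+25+13+18=61
- fig.png+sim.zip+paper.pdf+notes.txt+video.mp4: size 5+12+5+10+4=36, value 5+13+25+13+5=61
- sim.zip+paper.pdf+demo.mov+video.mp4: size 12+5+15+4=36, value 13+25+18+5=61
Best: 61 pts.

61 pts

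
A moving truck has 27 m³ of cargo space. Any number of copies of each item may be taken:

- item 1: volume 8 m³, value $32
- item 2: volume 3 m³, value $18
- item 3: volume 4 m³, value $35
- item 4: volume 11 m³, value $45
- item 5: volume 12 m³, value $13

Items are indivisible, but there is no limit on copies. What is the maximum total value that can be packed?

Best value-per-unit is item 3 at 35/4; filling with it alone gives 6×35 = 210.
Optimal mix: 1×item 2 + 6×item 3 → volume 27, value 228.

$228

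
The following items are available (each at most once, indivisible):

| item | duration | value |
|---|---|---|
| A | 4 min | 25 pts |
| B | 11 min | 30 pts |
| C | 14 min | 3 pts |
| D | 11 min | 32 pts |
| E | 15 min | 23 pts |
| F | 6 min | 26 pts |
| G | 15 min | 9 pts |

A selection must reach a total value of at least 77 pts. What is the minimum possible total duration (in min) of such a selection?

21

Subsets with value ≥ 77, sorted by total duration:
- A+D+F: duration 21, value 83
- A+B+F: duration 21, value 81
- A+B+D: duration 26, value 87
- B+D+F: duration 28, value 88
Minimum duration: 21 min.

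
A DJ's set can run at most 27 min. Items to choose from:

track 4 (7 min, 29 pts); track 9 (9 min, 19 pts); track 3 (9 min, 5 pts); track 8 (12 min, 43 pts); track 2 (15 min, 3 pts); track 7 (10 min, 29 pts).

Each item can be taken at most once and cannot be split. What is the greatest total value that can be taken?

Check high-value combinations within 27 min:
- track 4+track 9+track 7: duration 7+9+10=26, value 29+19+29=77
- track 4+track 8: duration 7+12=19, value 29+43=72
- track 8+track 7: duration 12+10=22, value 43+29=72
- track 4+track 3+track 7: duration 7+9+10=26, value 29+5+29=63
Best: 77 pts.

77 pts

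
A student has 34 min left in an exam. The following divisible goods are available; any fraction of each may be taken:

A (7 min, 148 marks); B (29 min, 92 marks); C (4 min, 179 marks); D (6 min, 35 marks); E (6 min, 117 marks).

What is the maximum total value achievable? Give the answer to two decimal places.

513.90

Take in order of value per unit:
- C (179/4 per unit): all 4 → value 179, running total 179.00
- A (148/7 per unit): all 7 → value 148, running total 327.00
- E (117/6 per unit): all 6 → value 117, running total 444.00
- D (35/6 per unit): all 6 → value 35, running total 479.00
- B (92/29 per unit): 11 of 29 → value 11×92/29 = 34.8966, running total 513.90
Total 513.90.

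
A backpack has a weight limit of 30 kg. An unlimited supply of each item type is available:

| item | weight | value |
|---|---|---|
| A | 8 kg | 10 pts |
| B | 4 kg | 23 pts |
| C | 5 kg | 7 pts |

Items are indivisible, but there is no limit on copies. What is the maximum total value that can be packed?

161 pts

Best value-per-unit is B at 23/4, and filling with it alone uses weight 7×4=28. No mix of the others beats 7×23 = 161.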